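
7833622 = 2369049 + 5464573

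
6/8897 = 6/8897 = 0.00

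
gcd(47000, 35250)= 11750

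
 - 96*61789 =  - 5931744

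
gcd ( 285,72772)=1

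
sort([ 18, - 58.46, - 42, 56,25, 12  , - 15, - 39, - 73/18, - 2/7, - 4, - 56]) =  [-58.46, - 56,-42 ,-39,-15,  -  73/18, - 4, - 2/7, 12, 18, 25, 56 ] 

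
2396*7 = 16772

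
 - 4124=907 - 5031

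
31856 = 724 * 44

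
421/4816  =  421/4816 = 0.09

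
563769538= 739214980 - 175445442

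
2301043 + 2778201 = 5079244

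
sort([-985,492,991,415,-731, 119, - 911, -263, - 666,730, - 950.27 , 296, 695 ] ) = [ - 985, - 950.27, - 911, - 731, - 666  , - 263, 119,296 , 415,  492,695, 730, 991]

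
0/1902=0 = 0.00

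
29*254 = 7366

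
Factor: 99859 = 99859^1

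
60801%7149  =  3609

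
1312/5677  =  1312/5677 = 0.23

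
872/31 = 872/31 = 28.13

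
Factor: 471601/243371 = 13^1 * 19^( - 1)*12809^(-1 )*36277^1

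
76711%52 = 11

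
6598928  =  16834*392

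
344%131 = 82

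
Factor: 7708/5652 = 3^(-2) *41^1*47^1*157^( - 1) = 1927/1413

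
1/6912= 1/6912  =  0.00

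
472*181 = 85432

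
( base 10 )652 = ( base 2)1010001100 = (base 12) 464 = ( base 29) ME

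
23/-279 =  - 1+256/279 = -0.08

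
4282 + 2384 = 6666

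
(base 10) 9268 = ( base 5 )244033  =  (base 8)22064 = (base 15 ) 2b2d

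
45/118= 45/118 = 0.38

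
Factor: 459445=5^1*7^1*13127^1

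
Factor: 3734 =2^1*1867^1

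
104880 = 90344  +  14536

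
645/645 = 1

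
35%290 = 35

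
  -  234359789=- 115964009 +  -118395780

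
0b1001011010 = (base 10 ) 602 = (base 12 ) 422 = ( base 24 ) 112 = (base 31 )jd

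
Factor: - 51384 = - 2^3*3^1*2141^1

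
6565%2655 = 1255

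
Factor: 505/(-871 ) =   -  5^1 * 13^(  -  1)*67^( - 1) * 101^1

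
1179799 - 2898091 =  - 1718292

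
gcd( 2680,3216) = 536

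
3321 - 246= 3075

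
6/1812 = 1/302 = 0.00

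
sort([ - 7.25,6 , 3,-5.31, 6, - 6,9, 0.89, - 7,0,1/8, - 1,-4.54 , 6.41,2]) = [-7.25, - 7,-6, - 5.31  , - 4.54,-1,0,  1/8,0.89,2,3, 6, 6,  6.41,9 ]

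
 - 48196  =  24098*(-2 ) 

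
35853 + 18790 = 54643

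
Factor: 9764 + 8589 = 18353^1 = 18353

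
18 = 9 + 9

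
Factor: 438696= 2^3*3^4*677^1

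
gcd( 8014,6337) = 1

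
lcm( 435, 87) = 435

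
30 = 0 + 30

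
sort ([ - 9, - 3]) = [ - 9, - 3 ] 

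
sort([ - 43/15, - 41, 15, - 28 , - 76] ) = [ - 76,-41,-28, - 43/15, 15] 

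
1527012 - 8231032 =-6704020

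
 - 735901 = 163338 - 899239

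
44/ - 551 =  - 44/551 = - 0.08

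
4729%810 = 679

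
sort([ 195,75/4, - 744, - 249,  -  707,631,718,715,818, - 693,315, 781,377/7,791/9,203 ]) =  [ - 744,-707,  -  693  , - 249,75/4,377/7,791/9, 195,203,315, 631,715,718,781, 818 ]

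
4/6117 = 4/6117 = 0.00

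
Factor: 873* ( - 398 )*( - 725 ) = 251904150= 2^1 * 3^2*5^2*29^1*97^1*199^1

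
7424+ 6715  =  14139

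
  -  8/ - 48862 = 4/24431 = 0.00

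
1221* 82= 100122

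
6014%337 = 285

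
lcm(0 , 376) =0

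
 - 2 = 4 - 6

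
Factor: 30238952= 2^3*1373^1*2753^1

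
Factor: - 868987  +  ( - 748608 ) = - 1617595 = - 5^1*7^1 * 113^1*409^1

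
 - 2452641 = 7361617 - 9814258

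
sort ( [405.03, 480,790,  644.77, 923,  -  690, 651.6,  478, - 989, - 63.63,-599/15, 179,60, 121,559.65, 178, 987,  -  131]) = [ - 989,-690,-131,-63.63, - 599/15, 60, 121,178, 179, 405.03,478, 480, 559.65, 644.77, 651.6,790, 923, 987 ]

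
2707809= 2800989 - 93180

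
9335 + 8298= 17633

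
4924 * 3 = 14772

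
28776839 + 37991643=66768482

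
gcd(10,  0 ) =10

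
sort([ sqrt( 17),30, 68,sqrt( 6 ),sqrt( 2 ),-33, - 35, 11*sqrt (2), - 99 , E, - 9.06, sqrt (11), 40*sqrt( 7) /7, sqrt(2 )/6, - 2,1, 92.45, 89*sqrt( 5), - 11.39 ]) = [ - 99,-35, - 33, - 11.39,-9.06, - 2, sqrt( 2) /6  ,  1, sqrt( 2 ),sqrt( 6),E, sqrt( 11),sqrt( 17 ), 40*sqrt ( 7)/7, 11*sqrt( 2),30, 68, 92.45, 89*sqrt(  5) ]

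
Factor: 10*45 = 2^1*3^2 * 5^2=450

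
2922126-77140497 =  - 74218371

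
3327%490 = 387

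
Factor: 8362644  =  2^2*3^1*696887^1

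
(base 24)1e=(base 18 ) 22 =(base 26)1C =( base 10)38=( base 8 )46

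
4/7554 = 2/3777 = 0.00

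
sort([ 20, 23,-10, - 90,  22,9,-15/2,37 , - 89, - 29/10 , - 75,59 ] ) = [- 90, - 89, - 75, - 10, - 15/2,- 29/10,9,20,22,23,  37, 59 ]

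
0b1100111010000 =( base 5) 202413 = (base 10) 6608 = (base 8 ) 14720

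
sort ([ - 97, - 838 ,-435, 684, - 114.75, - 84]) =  [  -  838, - 435, - 114.75, - 97, - 84, 684] 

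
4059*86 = 349074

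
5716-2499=3217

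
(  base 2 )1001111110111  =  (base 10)5111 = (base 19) e30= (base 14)1c11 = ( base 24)8kn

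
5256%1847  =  1562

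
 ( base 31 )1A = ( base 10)41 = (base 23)1I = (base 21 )1K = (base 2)101001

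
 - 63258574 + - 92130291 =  - 155388865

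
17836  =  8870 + 8966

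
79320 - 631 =78689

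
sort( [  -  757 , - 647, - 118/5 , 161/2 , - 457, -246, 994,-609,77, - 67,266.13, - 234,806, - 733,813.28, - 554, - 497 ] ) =[ - 757, - 733, - 647 ,  -  609, - 554, - 497,-457,  -  246 , - 234, - 67,- 118/5,77, 161/2,266.13, 806,813.28, 994 ] 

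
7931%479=267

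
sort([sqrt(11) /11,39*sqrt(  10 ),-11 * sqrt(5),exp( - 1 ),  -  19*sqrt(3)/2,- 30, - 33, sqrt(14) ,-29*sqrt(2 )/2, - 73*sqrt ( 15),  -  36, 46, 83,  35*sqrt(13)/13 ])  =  [-73*sqrt (15), - 36, - 33,-30,-11*sqrt ( 5), - 29*sqrt( 2)/2,-19*sqrt(3)/2,  sqrt(11 )/11,exp(  -  1),sqrt(14),35 * sqrt( 13)/13,  46,83,39 *sqrt(10) ]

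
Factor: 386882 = 2^1*193441^1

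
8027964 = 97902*82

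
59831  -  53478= 6353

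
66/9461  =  66/9461= 0.01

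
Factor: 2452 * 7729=2^2 *59^1*131^1*613^1 = 18951508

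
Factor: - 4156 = - 2^2*1039^1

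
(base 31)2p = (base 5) 322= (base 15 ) 5C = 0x57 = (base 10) 87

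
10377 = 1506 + 8871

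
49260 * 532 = 26206320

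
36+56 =92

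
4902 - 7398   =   - 2496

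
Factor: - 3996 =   -  2^2*3^3*37^1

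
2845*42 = 119490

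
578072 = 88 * 6569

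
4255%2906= 1349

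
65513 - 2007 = 63506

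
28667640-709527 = 27958113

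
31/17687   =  31/17687=0.00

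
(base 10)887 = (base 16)377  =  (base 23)1FD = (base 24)1CN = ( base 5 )12022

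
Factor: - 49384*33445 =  - 2^3 * 5^1 * 6173^1 * 6689^1 = - 1651647880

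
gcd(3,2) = 1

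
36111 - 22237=13874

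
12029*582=7000878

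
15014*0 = 0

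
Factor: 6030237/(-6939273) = - 2010079/2313091 = - 11^ (  -  1)*139^1*439^( - 1)*479^ ( - 1 )*14461^1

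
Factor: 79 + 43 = 2^1*61^1 = 122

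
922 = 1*922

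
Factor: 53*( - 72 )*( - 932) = 3556512 =2^5*3^2*53^1*233^1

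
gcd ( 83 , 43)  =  1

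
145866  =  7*20838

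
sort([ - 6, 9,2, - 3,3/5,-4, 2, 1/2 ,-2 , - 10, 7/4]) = [ - 10,-6, - 4,- 3,-2, 1/2, 3/5,7/4, 2,2,9]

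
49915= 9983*5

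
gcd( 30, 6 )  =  6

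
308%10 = 8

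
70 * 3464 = 242480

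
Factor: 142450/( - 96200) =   -  2^( - 2)*7^1 * 11^1*13^( - 1 ) = - 77/52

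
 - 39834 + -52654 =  - 92488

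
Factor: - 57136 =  - 2^4 * 3571^1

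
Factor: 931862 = 2^1*465931^1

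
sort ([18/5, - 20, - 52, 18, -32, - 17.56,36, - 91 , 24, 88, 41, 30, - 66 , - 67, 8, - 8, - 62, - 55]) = [ - 91,  -  67, - 66, - 62, - 55, - 52, - 32, - 20, - 17.56,  -  8,18/5, 8, 18, 24, 30, 36, 41,  88] 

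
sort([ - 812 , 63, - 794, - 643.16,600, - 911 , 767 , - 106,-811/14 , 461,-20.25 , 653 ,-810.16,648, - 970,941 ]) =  [  -  970, - 911, - 812,-810.16, - 794,- 643.16, - 106,  -  811/14, - 20.25,63 , 461 , 600,648,653,767 , 941]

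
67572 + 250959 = 318531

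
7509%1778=397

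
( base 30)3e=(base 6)252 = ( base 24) 48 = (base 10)104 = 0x68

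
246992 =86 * 2872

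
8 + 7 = 15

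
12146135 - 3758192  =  8387943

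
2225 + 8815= 11040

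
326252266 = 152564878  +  173687388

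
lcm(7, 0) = 0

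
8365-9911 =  - 1546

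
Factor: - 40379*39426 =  - 2^1*3^1*149^1*271^1 * 6571^1 = - 1591982454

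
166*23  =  3818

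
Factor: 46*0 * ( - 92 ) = 0 = 0^1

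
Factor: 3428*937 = 2^2*857^1*937^1 = 3212036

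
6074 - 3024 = 3050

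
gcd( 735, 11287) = 1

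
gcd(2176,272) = 272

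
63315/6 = 10552 + 1/2 = 10552.50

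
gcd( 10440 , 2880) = 360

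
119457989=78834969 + 40623020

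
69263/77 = 899 + 40/77 = 899.52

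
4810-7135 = - 2325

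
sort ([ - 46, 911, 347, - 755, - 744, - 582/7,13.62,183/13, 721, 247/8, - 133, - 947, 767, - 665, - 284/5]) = [ - 947, - 755, - 744 , - 665,-133, - 582/7,  -  284/5, - 46,13.62, 183/13,247/8,347,  721, 767,  911 ]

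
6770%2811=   1148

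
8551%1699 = 56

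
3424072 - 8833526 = -5409454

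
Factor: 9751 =7^2*199^1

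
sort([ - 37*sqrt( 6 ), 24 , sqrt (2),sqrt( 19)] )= [ - 37 * sqrt ( 6 ),  sqrt(2 ),sqrt(19 ), 24]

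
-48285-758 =-49043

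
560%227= 106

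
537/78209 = 537/78209 = 0.01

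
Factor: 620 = 2^2*5^1*31^1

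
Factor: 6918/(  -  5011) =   -  2^1*3^1*1153^1*5011^(  -  1)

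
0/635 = 0 = 0.00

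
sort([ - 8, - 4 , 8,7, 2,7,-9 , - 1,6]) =[ - 9,-8 ,  -  4, - 1 , 2,6, 7 , 7, 8]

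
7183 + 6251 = 13434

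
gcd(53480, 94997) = 7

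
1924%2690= 1924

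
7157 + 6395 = 13552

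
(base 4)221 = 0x29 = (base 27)1E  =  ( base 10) 41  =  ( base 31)1A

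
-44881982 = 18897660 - 63779642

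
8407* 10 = 84070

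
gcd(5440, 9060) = 20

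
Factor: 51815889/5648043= 17271963/1882681  =  3^2*89^1*21563^1*1882681^( - 1 )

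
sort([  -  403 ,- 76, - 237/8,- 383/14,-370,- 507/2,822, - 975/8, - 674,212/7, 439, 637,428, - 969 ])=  [ - 969, - 674, - 403,- 370, - 507/2,  -  975/8, - 76,-237/8 ,- 383/14, 212/7,428, 439,637,822 ] 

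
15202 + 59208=74410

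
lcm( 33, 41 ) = 1353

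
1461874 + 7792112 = 9253986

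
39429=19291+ 20138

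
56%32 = 24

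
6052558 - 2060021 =3992537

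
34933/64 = 34933/64 = 545.83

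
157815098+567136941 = 724952039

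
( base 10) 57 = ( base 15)3c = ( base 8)71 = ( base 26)25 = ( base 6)133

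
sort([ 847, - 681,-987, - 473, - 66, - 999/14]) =[ - 987,  -  681, - 473, - 999/14, - 66, 847 ] 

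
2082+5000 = 7082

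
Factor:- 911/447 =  - 3^ (-1)*149^(  -  1 ) * 911^1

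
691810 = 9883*70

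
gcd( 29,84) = 1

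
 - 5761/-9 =640 + 1/9=640.11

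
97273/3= 97273/3 =32424.33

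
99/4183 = 99/4183 = 0.02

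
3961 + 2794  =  6755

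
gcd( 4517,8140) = 1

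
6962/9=773 + 5/9 =773.56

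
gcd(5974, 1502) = 2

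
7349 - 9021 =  - 1672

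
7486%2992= 1502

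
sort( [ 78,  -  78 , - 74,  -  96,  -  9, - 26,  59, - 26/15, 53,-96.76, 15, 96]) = [-96.76,-96,  -  78 ,-74, - 26,- 9, - 26/15,15, 53,59, 78, 96]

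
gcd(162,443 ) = 1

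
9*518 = 4662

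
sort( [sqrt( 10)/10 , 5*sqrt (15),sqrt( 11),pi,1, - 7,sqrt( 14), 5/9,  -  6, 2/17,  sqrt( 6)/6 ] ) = [ - 7, - 6,2/17,sqrt( 10) /10,sqrt(6)/6,5/9,1,  pi, sqrt(11),sqrt( 14),5 * sqrt( 15) ] 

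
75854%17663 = 5202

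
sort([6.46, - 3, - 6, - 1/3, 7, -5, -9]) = [ - 9,  -  6, -5, - 3, - 1/3, 6.46, 7 ]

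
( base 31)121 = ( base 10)1024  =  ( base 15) 484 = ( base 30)144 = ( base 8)2000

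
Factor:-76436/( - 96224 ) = 2^ (-3 ) * 31^( - 1) * 197^1 = 197/248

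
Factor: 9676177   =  7^2*59^1 * 3347^1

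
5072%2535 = 2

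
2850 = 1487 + 1363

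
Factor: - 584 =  - 2^3*73^1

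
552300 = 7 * 78900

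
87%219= 87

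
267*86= 22962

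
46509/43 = 46509/43 = 1081.60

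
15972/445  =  15972/445 =35.89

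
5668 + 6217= 11885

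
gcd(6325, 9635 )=5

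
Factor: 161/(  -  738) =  - 2^( - 1 )*3^( - 2)*7^1*23^1*41^( - 1) 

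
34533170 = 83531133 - 48997963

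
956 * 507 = 484692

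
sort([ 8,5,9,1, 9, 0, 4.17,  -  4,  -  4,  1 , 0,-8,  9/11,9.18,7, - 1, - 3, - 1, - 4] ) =[ - 8 , - 4, - 4,  -  4, - 3, - 1, - 1,  0, 0, 9/11,1  ,  1,  4.17,5,7,8, 9,9 , 9.18]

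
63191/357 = 177 + 2/357 = 177.01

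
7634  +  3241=10875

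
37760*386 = 14575360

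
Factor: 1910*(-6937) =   -  2^1*5^1*7^1*191^1 *991^1=- 13249670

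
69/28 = 2 + 13/28 = 2.46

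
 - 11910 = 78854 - 90764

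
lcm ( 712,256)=22784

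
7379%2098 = 1085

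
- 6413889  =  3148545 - 9562434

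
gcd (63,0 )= 63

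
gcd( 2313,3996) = 9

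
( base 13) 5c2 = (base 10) 1003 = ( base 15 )46D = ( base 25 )1F3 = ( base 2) 1111101011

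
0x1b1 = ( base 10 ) 433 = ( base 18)161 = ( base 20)11D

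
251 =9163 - 8912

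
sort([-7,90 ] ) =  [ -7, 90]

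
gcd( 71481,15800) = 1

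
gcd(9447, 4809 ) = 3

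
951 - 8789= - 7838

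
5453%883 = 155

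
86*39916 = 3432776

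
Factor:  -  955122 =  - 2^1*3^1*7^1*22741^1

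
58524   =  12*4877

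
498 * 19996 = 9958008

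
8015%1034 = 777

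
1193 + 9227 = 10420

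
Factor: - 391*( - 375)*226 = 33137250 = 2^1*3^1*5^3*17^1 *23^1 * 113^1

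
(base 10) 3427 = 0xd63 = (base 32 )3B3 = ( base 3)11200221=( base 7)12664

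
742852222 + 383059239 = 1125911461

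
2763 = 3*921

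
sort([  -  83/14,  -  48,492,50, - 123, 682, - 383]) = [ - 383, - 123 , - 48,  -  83/14, 50,492,682]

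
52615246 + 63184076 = 115799322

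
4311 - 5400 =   -  1089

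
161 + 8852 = 9013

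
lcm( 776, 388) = 776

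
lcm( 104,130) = 520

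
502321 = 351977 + 150344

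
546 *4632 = 2529072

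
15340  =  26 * 590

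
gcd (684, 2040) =12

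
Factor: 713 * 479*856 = 292347112 = 2^3*23^1*31^1*107^1 * 479^1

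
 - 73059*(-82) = 5990838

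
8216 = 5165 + 3051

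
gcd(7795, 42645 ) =5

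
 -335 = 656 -991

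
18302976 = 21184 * 864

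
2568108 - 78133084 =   -  75564976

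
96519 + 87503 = 184022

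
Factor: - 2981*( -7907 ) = 11^1*271^1*7907^1 = 23570767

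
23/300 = 23/300 = 0.08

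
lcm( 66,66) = 66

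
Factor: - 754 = - 2^1*13^1 * 29^1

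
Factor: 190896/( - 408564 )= -2^2*3^(  -  3)*13^( - 1)*41^1= - 164/351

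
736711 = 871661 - 134950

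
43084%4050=2584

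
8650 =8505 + 145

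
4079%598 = 491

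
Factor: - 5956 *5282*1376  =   - 43288398592 = - 2^8*19^1*43^1*139^1*1489^1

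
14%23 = 14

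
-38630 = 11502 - 50132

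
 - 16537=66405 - 82942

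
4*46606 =186424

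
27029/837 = 27029/837  =  32.29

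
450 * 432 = 194400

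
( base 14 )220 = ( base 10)420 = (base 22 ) J2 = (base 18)156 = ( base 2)110100100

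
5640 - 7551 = -1911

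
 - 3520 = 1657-5177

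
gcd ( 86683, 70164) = 1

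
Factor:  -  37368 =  - 2^3 * 3^3*173^1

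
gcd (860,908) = 4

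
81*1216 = 98496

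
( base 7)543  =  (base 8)424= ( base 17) G4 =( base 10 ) 276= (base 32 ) 8K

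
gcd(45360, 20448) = 144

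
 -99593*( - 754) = 75093122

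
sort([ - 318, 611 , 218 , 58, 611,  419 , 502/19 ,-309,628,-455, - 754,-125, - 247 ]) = [-754 , - 455, - 318,-309, - 247, - 125,502/19,58, 218,419 , 611 , 611 , 628 ]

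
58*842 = 48836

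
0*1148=0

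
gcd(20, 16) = 4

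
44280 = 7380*6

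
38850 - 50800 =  - 11950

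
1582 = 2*791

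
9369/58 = 161 + 31/58 = 161.53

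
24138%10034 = 4070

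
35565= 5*7113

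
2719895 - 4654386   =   - 1934491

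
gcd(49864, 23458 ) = 2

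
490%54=4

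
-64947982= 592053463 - 657001445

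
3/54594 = 1/18198 = 0.00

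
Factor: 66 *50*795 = 2^2*3^2 * 5^3 *11^1*  53^1=2623500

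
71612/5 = 14322  +  2/5 =14322.40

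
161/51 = 161/51  =  3.16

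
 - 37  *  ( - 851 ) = 31487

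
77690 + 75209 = 152899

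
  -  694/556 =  - 2 +209/278 = - 1.25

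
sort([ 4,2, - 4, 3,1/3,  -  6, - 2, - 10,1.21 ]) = [ - 10,-6,  -  4, -2, 1/3 , 1.21  ,  2 , 3,4]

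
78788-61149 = 17639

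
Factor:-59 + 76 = 17^1= 17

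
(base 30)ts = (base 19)295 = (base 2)1110000010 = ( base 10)898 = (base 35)PN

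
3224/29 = 3224/29 = 111.17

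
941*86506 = 81402146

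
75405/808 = 93 + 261/808 = 93.32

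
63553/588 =1297/12=108.08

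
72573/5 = 14514 + 3/5 = 14514.60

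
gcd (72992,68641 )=1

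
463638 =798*581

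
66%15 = 6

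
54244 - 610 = 53634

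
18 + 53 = 71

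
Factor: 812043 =3^2*90227^1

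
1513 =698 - -815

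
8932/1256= 7 + 35/314 = 7.11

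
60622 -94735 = - 34113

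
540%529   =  11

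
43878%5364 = 966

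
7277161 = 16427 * 443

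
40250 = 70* 575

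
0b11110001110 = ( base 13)b5a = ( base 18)5H8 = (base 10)1934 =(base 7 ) 5432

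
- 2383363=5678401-8061764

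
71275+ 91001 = 162276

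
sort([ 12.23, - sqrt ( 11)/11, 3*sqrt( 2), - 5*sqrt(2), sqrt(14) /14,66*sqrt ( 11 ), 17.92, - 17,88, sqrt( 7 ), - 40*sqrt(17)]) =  [ - 40*sqrt(17 ),-17, - 5*sqrt(2 ), - sqrt ( 11)/11, sqrt( 14)/14,sqrt(7 ), 3*sqrt( 2), 12.23,17.92, 88, 66*sqrt(11)]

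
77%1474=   77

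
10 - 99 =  - 89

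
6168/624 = 9+23/26 = 9.88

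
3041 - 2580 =461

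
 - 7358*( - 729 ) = 5363982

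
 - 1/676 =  - 1/676 = -0.00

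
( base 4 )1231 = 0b1101101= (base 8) 155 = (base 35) 34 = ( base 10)109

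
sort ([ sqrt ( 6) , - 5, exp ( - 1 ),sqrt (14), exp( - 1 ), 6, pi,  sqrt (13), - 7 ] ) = [-7, - 5, exp( - 1), exp( - 1 ), sqrt ( 6 ), pi, sqrt (13), sqrt( 14 ) , 6] 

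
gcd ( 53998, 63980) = 14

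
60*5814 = 348840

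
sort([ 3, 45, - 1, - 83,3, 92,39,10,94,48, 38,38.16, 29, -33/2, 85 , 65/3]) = [ - 83, - 33/2, - 1,3,  3,10,65/3,29,38, 38.16 , 39, 45,48, 85, 92,94 ]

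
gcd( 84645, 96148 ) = 1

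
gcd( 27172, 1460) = 4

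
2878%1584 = 1294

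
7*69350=485450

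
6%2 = 0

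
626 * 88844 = 55616344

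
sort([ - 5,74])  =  [ - 5, 74] 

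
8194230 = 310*26433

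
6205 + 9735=15940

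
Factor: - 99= - 3^2*11^1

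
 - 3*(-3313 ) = 9939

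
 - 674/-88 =7+29/44 = 7.66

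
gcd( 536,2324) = 4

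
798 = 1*798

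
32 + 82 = 114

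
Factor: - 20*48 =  - 2^6*3^1*5^1 = - 960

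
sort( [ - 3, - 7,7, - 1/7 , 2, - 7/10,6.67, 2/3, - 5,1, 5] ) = [ - 7, - 5, - 3,-7/10, - 1/7,2/3,1, 2,5, 6.67, 7] 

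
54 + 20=74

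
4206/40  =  105 + 3/20 = 105.15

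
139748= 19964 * 7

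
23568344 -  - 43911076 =67479420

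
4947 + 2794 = 7741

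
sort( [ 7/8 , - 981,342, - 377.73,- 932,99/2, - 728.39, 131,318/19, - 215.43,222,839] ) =[ - 981, - 932, - 728.39, - 377.73,-215.43,7/8,318/19,99/2,131, 222, 342 , 839 ] 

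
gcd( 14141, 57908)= 1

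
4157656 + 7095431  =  11253087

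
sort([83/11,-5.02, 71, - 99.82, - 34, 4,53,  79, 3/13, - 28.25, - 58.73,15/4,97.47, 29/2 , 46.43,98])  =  [ - 99.82, -58.73 , - 34, - 28.25, - 5.02,3/13,  15/4 , 4,83/11,29/2,46.43,53,71,79,97.47,98]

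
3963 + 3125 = 7088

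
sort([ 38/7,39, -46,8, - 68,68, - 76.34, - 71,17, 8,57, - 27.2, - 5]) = [- 76.34, - 71, - 68, - 46, - 27.2, - 5,38/7,8,8, 17, 39,57, 68]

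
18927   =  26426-7499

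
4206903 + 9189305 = 13396208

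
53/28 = 53/28= 1.89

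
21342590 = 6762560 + 14580030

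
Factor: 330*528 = 174240 = 2^5 * 3^2*5^1 * 11^2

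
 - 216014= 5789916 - 6005930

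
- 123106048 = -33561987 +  - 89544061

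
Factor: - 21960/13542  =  - 2^2*3^1 *5^1*37^( - 1) = -60/37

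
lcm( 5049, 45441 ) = 45441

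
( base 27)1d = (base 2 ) 101000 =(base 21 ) 1j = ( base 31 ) 19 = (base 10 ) 40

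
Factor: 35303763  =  3^1*11^1*1069811^1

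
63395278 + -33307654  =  30087624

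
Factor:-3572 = -2^2*19^1*47^1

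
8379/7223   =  1 + 1156/7223 = 1.16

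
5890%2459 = 972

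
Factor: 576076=2^2*59^1 * 2441^1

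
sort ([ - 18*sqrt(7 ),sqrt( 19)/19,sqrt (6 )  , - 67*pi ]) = [ - 67 * pi,  -  18*sqrt(7 ),sqrt(19 ) /19,sqrt(6 )]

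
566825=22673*25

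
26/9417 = 26/9417 = 0.00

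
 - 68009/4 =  - 17003+3/4 = - 17002.25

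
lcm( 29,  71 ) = 2059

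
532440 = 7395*72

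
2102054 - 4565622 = -2463568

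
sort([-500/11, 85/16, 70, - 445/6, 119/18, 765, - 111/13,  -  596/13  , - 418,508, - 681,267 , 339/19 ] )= [ - 681 ,-418, - 445/6,  -  596/13, - 500/11, - 111/13, 85/16 , 119/18,339/19, 70,  267, 508, 765] 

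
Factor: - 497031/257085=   -3^( - 1 )*5^( - 1 )*29^1  =  - 29/15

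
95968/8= 11996=11996.00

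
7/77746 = 7/77746= 0.00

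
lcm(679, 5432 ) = 5432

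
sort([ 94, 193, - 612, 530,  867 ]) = [ - 612,94 , 193,530, 867]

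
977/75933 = 977/75933 = 0.01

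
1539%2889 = 1539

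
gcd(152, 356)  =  4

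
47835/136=47835/136 = 351.73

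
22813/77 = 3259/11 = 296.27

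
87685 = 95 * 923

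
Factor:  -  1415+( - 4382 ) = -11^1*17^1 *31^1 = - 5797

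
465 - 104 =361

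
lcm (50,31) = 1550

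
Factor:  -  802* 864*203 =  - 140664384 = - 2^6* 3^3 *7^1*29^1*401^1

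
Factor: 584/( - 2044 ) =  -2^1*7^(-1)= - 2/7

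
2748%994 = 760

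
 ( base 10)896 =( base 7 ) 2420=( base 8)1600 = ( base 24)1D8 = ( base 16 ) 380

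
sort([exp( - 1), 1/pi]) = [ 1/pi,exp( -1 )]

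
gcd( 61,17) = 1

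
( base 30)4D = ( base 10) 133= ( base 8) 205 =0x85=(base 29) 4H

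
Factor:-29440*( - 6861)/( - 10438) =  - 2^7 * 3^1*5^1*17^( - 1)*23^1*307^( - 1)*2287^1 = - 100993920/5219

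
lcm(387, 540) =23220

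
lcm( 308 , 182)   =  4004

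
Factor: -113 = -113^1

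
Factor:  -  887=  -887^1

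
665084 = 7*95012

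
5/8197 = 5/8197 = 0.00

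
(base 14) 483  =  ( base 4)32003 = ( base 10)899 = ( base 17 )31F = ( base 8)1603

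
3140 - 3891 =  - 751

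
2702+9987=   12689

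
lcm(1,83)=83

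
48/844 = 12/211 = 0.06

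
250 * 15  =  3750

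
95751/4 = 95751/4 = 23937.75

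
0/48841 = 0=0.00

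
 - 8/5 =  -  8/5 = - 1.60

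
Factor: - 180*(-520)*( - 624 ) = -2^9 * 3^3 * 5^2*13^2 = -58406400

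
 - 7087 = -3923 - 3164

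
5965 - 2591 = 3374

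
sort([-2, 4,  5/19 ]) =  [ - 2, 5/19 , 4]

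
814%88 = 22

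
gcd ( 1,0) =1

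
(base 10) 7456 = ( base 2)1110100100000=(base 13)3517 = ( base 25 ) BN6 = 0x1d20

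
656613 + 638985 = 1295598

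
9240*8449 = 78068760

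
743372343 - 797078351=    - 53706008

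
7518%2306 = 600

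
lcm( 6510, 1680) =52080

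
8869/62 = 8869/62 = 143.05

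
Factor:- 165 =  - 3^1*5^1*11^1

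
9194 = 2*4597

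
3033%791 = 660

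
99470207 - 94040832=5429375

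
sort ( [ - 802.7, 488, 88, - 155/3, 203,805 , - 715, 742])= [ - 802.7,  -  715, - 155/3, 88, 203, 488,  742, 805] 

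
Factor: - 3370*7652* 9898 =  - 255242101520 = -2^4* 5^1*7^2* 101^1 * 337^1*1913^1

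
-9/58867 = -9/58867 = - 0.00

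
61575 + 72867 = 134442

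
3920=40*98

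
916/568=1+87/142 = 1.61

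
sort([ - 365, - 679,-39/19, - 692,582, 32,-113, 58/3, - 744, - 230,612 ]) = [ - 744, - 692, - 679, - 365,- 230,-113, - 39/19, 58/3, 32,582,612 ]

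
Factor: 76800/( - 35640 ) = -640/297 = -2^7*3^( - 3)*5^1*11^ ( -1)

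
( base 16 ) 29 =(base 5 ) 131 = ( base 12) 35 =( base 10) 41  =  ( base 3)1112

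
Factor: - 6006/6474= - 77/83=- 7^1 * 11^1*83^( - 1)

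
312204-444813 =-132609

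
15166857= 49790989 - 34624132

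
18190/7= 18190/7 = 2598.57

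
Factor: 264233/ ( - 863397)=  - 3^ ( - 2)*19^1*23^ ( - 1)*43^ (-1 )*97^ ( - 1)*13907^1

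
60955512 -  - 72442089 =133397601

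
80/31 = 2 + 18/31 = 2.58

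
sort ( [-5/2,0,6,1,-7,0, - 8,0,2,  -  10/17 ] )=[-8, - 7,-5/2, - 10/17, 0  ,  0,0, 1,2, 6]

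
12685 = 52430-39745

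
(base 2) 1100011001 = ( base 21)1gg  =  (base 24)191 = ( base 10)793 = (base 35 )MN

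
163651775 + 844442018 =1008093793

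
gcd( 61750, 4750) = 4750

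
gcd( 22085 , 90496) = 7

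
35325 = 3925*9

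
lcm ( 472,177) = 1416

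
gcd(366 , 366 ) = 366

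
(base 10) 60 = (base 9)66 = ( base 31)1t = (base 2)111100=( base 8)74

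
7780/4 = 1945=   1945.00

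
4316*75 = 323700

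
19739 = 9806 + 9933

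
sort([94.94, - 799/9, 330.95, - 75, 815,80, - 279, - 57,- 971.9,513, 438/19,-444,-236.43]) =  [-971.9,  -  444, - 279,- 236.43,-799/9,-75,  -  57, 438/19, 80,  94.94,330.95,513, 815]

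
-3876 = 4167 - 8043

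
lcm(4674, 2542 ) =144894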